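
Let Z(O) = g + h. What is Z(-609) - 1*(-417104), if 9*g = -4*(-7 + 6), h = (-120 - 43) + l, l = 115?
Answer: 3753508/9 ≈ 4.1706e+5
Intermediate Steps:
h = -48 (h = (-120 - 43) + 115 = -163 + 115 = -48)
g = 4/9 (g = (-4*(-7 + 6))/9 = (-4*(-1))/9 = (1/9)*4 = 4/9 ≈ 0.44444)
Z(O) = -428/9 (Z(O) = 4/9 - 48 = -428/9)
Z(-609) - 1*(-417104) = -428/9 - 1*(-417104) = -428/9 + 417104 = 3753508/9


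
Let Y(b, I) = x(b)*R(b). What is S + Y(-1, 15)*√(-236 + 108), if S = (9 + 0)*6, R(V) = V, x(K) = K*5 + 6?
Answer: 54 - 8*I*√2 ≈ 54.0 - 11.314*I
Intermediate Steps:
x(K) = 6 + 5*K (x(K) = 5*K + 6 = 6 + 5*K)
Y(b, I) = b*(6 + 5*b) (Y(b, I) = (6 + 5*b)*b = b*(6 + 5*b))
S = 54 (S = 9*6 = 54)
S + Y(-1, 15)*√(-236 + 108) = 54 + (-(6 + 5*(-1)))*√(-236 + 108) = 54 + (-(6 - 5))*√(-128) = 54 + (-1*1)*(8*I*√2) = 54 - 8*I*√2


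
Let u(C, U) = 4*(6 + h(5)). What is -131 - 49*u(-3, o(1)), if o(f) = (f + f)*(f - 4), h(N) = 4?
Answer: -2091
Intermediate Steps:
o(f) = 2*f*(-4 + f) (o(f) = (2*f)*(-4 + f) = 2*f*(-4 + f))
u(C, U) = 40 (u(C, U) = 4*(6 + 4) = 4*10 = 40)
-131 - 49*u(-3, o(1)) = -131 - 49*40 = -131 - 1960 = -2091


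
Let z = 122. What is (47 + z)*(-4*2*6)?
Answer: -8112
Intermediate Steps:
(47 + z)*(-4*2*6) = (47 + 122)*(-4*2*6) = 169*(-8*6) = 169*(-48) = -8112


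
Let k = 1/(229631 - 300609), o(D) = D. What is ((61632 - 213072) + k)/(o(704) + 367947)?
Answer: -10748908321/26166110678 ≈ -0.41080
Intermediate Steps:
k = -1/70978 (k = 1/(-70978) = -1/70978 ≈ -1.4089e-5)
((61632 - 213072) + k)/(o(704) + 367947) = ((61632 - 213072) - 1/70978)/(704 + 367947) = (-151440 - 1/70978)/368651 = -10748908321/70978*1/368651 = -10748908321/26166110678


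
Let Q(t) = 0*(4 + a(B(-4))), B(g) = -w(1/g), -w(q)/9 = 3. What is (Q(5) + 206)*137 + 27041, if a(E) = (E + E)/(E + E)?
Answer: 55263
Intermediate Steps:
w(q) = -27 (w(q) = -9*3 = -27)
B(g) = 27 (B(g) = -1*(-27) = 27)
a(E) = 1 (a(E) = (2*E)/((2*E)) = (2*E)*(1/(2*E)) = 1)
Q(t) = 0 (Q(t) = 0*(4 + 1) = 0*5 = 0)
(Q(5) + 206)*137 + 27041 = (0 + 206)*137 + 27041 = 206*137 + 27041 = 28222 + 27041 = 55263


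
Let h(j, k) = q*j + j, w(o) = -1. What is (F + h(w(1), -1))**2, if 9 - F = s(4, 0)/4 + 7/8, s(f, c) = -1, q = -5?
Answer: 9801/64 ≈ 153.14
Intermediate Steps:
h(j, k) = -4*j (h(j, k) = -5*j + j = -4*j)
F = 67/8 (F = 9 - (-1/4 + 7/8) = 9 - 1*5/8 = 9 - 5/8 = 67/8 ≈ 8.3750)
(F + h(w(1), -1))**2 = (67/8 - 4*(-1))**2 = (67/8 + 4)**2 = (99/8)**2 = 9801/64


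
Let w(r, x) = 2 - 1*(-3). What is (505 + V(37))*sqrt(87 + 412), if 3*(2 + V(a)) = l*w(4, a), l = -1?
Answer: 1504*sqrt(499)/3 ≈ 11199.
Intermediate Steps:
w(r, x) = 5 (w(r, x) = 2 + 3 = 5)
V(a) = -11/3 (V(a) = -2 + (-1*5)/3 = -2 + (1/3)*(-5) = -2 - 5/3 = -11/3)
(505 + V(37))*sqrt(87 + 412) = (505 - 11/3)*sqrt(87 + 412) = 1504*sqrt(499)/3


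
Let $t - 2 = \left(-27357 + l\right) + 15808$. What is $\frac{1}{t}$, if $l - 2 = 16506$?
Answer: $\frac{1}{4961} \approx 0.00020157$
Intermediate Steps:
$l = 16508$ ($l = 2 + 16506 = 16508$)
$t = 4961$ ($t = 2 + \left(\left(-27357 + 16508\right) + 15808\right) = 2 + \left(-10849 + 15808\right) = 2 + 4959 = 4961$)
$\frac{1}{t} = \frac{1}{4961}$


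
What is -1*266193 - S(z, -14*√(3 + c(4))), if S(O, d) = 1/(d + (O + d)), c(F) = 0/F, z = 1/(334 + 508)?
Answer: -443872389263269/1667483327 + 19850992*√3/1667483327 ≈ -2.6619e+5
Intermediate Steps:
z = 1/842 ≈ 0.0011876
c(F) = 0
S(O, d) = 1/(O + 2*d)
-1*266193 - S(z, -14*√(3 + c(4))) = -1*266193 - 1/(1/842 + 2*(-14*√(3 + 0))) = -266193 - 1/(1/842 + 2*(-14*√3)) = -266193 - 1/(1/842 - 28*√3)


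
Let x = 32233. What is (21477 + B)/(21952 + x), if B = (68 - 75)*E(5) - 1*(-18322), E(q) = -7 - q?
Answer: 39883/54185 ≈ 0.73605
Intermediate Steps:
B = 18406 (B = (68 - 75)*(-7 - 1*5) - 1*(-18322) = -7*(-7 - 5) + 18322 = -7*(-12) + 18322 = 84 + 18322 = 18406)
(21477 + B)/(21952 + x) = (21477 + 18406)/(21952 + 32233) = 39883/54185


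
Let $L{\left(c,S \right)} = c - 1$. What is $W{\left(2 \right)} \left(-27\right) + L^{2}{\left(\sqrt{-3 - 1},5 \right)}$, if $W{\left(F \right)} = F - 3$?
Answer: $24 - 4 i \approx 24.0 - 4.0 i$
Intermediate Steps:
$L{\left(c,S \right)} = -1 + c$
$W{\left(F \right)} = -3 + F$ ($W{\left(F \right)} = F - 3 = -3 + F$)
$W{\left(2 \right)} \left(-27\right) + L^{2}{\left(\sqrt{-3 - 1},5 \right)} = \left(-3 + 2\right) \left(-27\right) + \left(-1 + \sqrt{-3 - 1}\right)^{2} = \left(-1\right) \left(-27\right) + \left(-1 + \sqrt{-4}\right)^{2} = 27 + \left(-1 + 2 i\right)^{2}$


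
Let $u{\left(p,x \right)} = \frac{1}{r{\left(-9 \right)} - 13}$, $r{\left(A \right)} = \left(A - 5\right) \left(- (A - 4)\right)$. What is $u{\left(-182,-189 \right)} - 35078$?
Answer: $- \frac{6840211}{195} \approx -35078.0$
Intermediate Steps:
$r{\left(A \right)} = \left(-5 + A\right) \left(4 - A\right)$ ($r{\left(A \right)} = \left(-5 + A\right) \left(- (-4 + A)\right) = \left(-5 + A\right) \left(4 - A\right)$)
$u{\left(p,x \right)} = - \frac{1}{195}$ ($u{\left(p,x \right)} = \frac{1}{\left(-20 - \left(-9\right)^{2} + 9 \left(-9\right)\right) - 13} = \frac{1}{\left(-20 - 81 - 81\right) - 13} = \frac{1}{-182 - 13} = \frac{1}{-195} = - \frac{1}{195}$)
$u{\left(-182,-189 \right)} - 35078 = - \frac{1}{195} - 35078 = - \frac{6840211}{195}$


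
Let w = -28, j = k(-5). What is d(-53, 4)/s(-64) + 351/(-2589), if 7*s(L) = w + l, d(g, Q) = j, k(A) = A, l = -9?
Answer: 25876/31931 ≈ 0.81037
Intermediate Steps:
j = -5
d(g, Q) = -5
s(L) = -37/7 (s(L) = (-28 - 9)/7 = (⅐)*(-37) = -37/7)
d(-53, 4)/s(-64) + 351/(-2589) = -5/(-37/7) + 351/(-2589) = -5*(-7/37) + 351*(-1/2589) = 35/37 - 117/863 = 25876/31931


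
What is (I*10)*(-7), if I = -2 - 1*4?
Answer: 420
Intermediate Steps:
I = -6 (I = -2 - 4 = -6)
(I*10)*(-7) = -6*10*(-7) = -60*(-7) = 420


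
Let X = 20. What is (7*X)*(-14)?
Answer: -1960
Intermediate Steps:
(7*X)*(-14) = (7*20)*(-14) = 140*(-14) = -1960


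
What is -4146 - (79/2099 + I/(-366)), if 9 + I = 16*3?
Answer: -1061681739/256078 ≈ -4145.9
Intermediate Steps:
I = 39 (I = -9 + 16*3 = -9 + 48 = 39)
-4146 - (79/2099 + I/(-366)) = -4146 - (79/2099 + 39/(-366)) = -4146 - (79*(1/2099) + 39*(-1/366)) = -4146 - (79/2099 - 13/122) = -4146 - 1*(-17649/256078) = -4146 + 17649/256078 = -1061681739/256078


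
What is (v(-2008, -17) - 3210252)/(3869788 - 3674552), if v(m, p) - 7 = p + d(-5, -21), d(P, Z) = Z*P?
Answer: -3210157/195236 ≈ -16.442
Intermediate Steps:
d(P, Z) = P*Z
v(m, p) = 112 + p (v(m, p) = 7 + (p - 5*(-21)) = 7 + (p + 105) = 7 + (105 + p) = 112 + p)
(v(-2008, -17) - 3210252)/(3869788 - 3674552) = ((112 - 17) - 3210252)/(3869788 - 3674552) = (95 - 3210252)/195236 = -3210157*1/195236 = -3210157/195236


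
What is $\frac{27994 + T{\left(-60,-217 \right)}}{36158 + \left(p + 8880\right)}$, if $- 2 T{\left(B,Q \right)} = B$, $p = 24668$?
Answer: $\frac{14012}{34853} \approx 0.40203$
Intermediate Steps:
$T{\left(B,Q \right)} = - \frac{B}{2}$
$\frac{27994 + T{\left(-60,-217 \right)}}{36158 + \left(p + 8880\right)} = \frac{27994 - -30}{36158 + \left(24668 + 8880\right)} = \frac{27994 + 30}{36158 + 33548} = \frac{28024}{69706} = 28024 \cdot \frac{1}{69706} = \frac{14012}{34853}$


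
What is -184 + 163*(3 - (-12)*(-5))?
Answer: -9475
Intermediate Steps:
-184 + 163*(3 - (-12)*(-5)) = -184 + 163*(3 - 1*60) = -184 + 163*(3 - 60) = -184 + 163*(-57) = -184 - 9291 = -9475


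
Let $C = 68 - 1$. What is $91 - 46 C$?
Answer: $-2991$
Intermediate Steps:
$C = 67$
$91 - 46 C = 91 - 3082 = -2991$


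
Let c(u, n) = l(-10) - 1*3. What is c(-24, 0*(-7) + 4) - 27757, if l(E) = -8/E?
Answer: -138796/5 ≈ -27759.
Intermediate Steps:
c(u, n) = -11/5 (c(u, n) = -8/(-10) - 1*3 = -8*(-1/10) - 3 = 4/5 - 3 = -11/5)
c(-24, 0*(-7) + 4) - 27757 = -11/5 - 27757 = -138796/5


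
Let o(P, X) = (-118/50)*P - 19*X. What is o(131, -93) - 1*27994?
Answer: -663404/25 ≈ -26536.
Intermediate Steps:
o(P, X) = -19*X - 59*P/25 (o(P, X) = (-118*1/50)*P - 19*X = -59*P/25 - 19*X = -19*X - 59*P/25)
o(131, -93) - 1*27994 = (-19*(-93) - 59/25*131) - 1*27994 = (1767 - 7729/25) - 27994 = 36446/25 - 27994 = -663404/25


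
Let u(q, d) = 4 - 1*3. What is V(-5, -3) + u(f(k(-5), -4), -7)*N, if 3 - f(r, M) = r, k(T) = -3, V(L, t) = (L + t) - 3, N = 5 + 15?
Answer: 9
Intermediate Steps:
N = 20
V(L, t) = -3 + L + t
f(r, M) = 3 - r
u(q, d) = 1 (u(q, d) = 4 - 3 = 1)
V(-5, -3) + u(f(k(-5), -4), -7)*N = (-3 - 5 - 3) + 1*20 = -11 + 20 = 9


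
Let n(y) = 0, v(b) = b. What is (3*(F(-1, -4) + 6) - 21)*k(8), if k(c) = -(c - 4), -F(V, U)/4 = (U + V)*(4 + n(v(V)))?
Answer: -948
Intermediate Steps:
F(V, U) = -16*U - 16*V (F(V, U) = -4*(U + V)*(4 + 0) = -4*(U + V)*4 = -4*(4*U + 4*V) = -16*U - 16*V)
k(c) = 4 - c (k(c) = -(-4 + c) = 4 - c)
(3*(F(-1, -4) + 6) - 21)*k(8) = (3*((-16*(-4) - 16*(-1)) + 6) - 21)*(4 - 1*8) = (3*((64 + 16) + 6) - 21)*(4 - 8) = (3*(80 + 6) - 21)*(-4) = (3*86 - 21)*(-4) = (258 - 21)*(-4) = 237*(-4) = -948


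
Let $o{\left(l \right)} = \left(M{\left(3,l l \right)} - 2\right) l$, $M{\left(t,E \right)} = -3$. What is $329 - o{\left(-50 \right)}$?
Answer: $79$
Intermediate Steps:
$o{\left(l \right)} = - 5 l$ ($o{\left(l \right)} = \left(-3 - 2\right) l = - 5 l$)
$329 - o{\left(-50 \right)} = 329 - \left(-5\right) \left(-50\right) = 329 - 250 = 79$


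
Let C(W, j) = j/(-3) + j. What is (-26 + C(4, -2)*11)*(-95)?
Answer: 11590/3 ≈ 3863.3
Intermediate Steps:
C(W, j) = 2*j/3 (C(W, j) = -j/3 + j = 2*j/3)
(-26 + C(4, -2)*11)*(-95) = (-26 + ((2/3)*(-2))*11)*(-95) = (-26 - 4/3*11)*(-95) = (-26 - 44/3)*(-95) = -122/3*(-95) = 11590/3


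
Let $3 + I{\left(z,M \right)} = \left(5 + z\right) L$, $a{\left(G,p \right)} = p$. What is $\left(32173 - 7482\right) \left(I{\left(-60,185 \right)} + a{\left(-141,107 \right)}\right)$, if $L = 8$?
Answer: $-8296176$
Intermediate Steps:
$I{\left(z,M \right)} = 37 + 8 z$ ($I{\left(z,M \right)} = -3 + \left(5 + z\right) 8 = -3 + \left(40 + 8 z\right) = 37 + 8 z$)
$\left(32173 - 7482\right) \left(I{\left(-60,185 \right)} + a{\left(-141,107 \right)}\right) = \left(32173 - 7482\right) \left(\left(37 + 8 \left(-60\right)\right) + 107\right) = 24691 \left(\left(37 - 480\right) + 107\right) = 24691 \left(-443 + 107\right) = 24691 \left(-336\right) = -8296176$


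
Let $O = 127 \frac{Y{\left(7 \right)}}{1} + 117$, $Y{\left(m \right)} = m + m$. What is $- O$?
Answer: $-1895$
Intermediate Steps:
$Y{\left(m \right)} = 2 m$
$O = 1895$ ($O = 127 \frac{2 \cdot 7}{1} + 117 = 127 \cdot 14 \cdot 1 + 117 = 127 \cdot 14 + 117 = 1778 + 117 = 1895$)
$- O = \left(-1\right) 1895 = -1895$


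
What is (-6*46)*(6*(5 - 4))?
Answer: -1656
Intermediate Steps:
(-6*46)*(6*(5 - 4)) = -1656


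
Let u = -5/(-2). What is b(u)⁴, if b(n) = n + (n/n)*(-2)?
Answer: 1/16 ≈ 0.062500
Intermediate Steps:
u = 5/2 (u = -5*(-½) = 5/2 ≈ 2.5000)
b(n) = -2 + n (b(n) = n + 1*(-2) = n - 2 = -2 + n)
b(u)⁴ = (-2 + 5/2)⁴ = (½)⁴ = 1/16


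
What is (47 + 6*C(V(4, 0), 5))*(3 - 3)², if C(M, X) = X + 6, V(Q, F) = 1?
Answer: 0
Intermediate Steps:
C(M, X) = 6 + X
(47 + 6*C(V(4, 0), 5))*(3 - 3)² = (47 + 6*(6 + 5))*(3 - 3)² = (47 + 6*11)*0² = (47 + 66)*0 = 113*0 = 0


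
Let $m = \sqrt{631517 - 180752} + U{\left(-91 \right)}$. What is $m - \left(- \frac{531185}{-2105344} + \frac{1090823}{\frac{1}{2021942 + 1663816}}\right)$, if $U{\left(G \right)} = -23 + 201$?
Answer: $- \frac{8464555760473348849}{2105344} + 9 \sqrt{5565} \approx -4.0205 \cdot 10^{12}$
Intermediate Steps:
$U{\left(G \right)} = 178$
$m = 178 + 9 \sqrt{5565}$ ($m = \sqrt{631517 - 180752} + 178 = \sqrt{450765} + 178 = 9 \sqrt{5565} + 178 = 178 + 9 \sqrt{5565} \approx 849.39$)
$m - \left(- \frac{531185}{-2105344} + \frac{1090823}{\frac{1}{2021942 + 1663816}}\right) = \left(178 + 9 \sqrt{5565}\right) - \left(- \frac{531185}{-2105344} + \frac{1090823}{\frac{1}{2021942 + 1663816}}\right) = \left(178 + 9 \sqrt{5565}\right) - \left(\left(-531185\right) \left(- \frac{1}{2105344}\right) + \frac{1090823}{\frac{1}{3685758}}\right) = \left(178 + 9 \sqrt{5565}\right) - \left(\frac{531185}{2105344} + 1090823 \frac{1}{\frac{1}{3685758}}\right) = \left(178 + 9 \sqrt{5565}\right) - \left(\frac{531185}{2105344} + 1090823 \cdot 3685758\right) = \left(178 + 9 \sqrt{5565}\right) - \left(\frac{531185}{2105344} + 4020509598834\right) = \left(178 + 9 \sqrt{5565}\right) - \frac{8464555760848100081}{2105344} = - \frac{8464555760473348849}{2105344} + 9 \sqrt{5565}$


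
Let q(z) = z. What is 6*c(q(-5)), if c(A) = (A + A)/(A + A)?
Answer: 6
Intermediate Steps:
c(A) = 1 (c(A) = (2*A)/((2*A)) = (2*A)*(1/(2*A)) = 1)
6*c(q(-5)) = 6*1 = 6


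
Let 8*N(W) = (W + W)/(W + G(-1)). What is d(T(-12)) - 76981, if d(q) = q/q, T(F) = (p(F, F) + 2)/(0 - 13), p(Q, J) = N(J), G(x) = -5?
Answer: -76980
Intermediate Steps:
N(W) = W/(4*(-5 + W)) (N(W) = ((W + W)/(W - 5))/8 = ((2*W)/(-5 + W))/8 = (2*W/(-5 + W))/8 = W/(4*(-5 + W)))
p(Q, J) = J/(4*(-5 + J))
T(F) = -2/13 - F/(52*(-5 + F)) (T(F) = (F/(4*(-5 + F)) + 2)/(0 - 13) = (2 + F/(4*(-5 + F)))/(-13) = (2 + F/(4*(-5 + F)))*(-1/13) = -2/13 - F/(52*(-5 + F)))
d(q) = 1
d(T(-12)) - 76981 = 1 - 76981 = -76980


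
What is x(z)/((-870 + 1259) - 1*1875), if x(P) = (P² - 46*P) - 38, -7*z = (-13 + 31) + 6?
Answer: -3221/36407 ≈ -0.088472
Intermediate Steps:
z = -24/7 (z = -((-13 + 31) + 6)/7 = -(18 + 6)/7 = -⅐*24 = -24/7 ≈ -3.4286)
x(P) = -38 + P² - 46*P
x(z)/((-870 + 1259) - 1*1875) = (-38 + (-24/7)² - 46*(-24/7))/((-870 + 1259) - 1*1875) = (-38 + 576/49 + 1104/7)/(389 - 1875) = (6442/49)/(-1486) = (6442/49)*(-1/1486) = -3221/36407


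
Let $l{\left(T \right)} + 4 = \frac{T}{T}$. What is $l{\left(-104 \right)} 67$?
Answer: $-201$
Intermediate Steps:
$l{\left(T \right)} = -3$ ($l{\left(T \right)} = -4 + \frac{T}{T} = -4 + 1 = -3$)
$l{\left(-104 \right)} 67 = \left(-3\right) 67 = -201$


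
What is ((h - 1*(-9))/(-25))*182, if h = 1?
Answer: -364/5 ≈ -72.800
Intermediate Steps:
((h - 1*(-9))/(-25))*182 = ((1 - 1*(-9))/(-25))*182 = ((1 + 9)*(-1/25))*182 = (10*(-1/25))*182 = -⅖*182 = -364/5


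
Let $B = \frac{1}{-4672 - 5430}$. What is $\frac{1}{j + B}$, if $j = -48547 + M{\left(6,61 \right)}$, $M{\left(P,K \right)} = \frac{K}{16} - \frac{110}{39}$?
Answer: $- \frac{3151824}{153008473471} \approx -2.0599 \cdot 10^{-5}$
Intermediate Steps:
$B = - \frac{1}{10102}$ ($B = \frac{1}{-10102} = - \frac{1}{10102} \approx -9.899 \cdot 10^{-5}$)
$M{\left(P,K \right)} = - \frac{110}{39} + \frac{K}{16}$ ($M{\left(P,K \right)} = K \frac{1}{16} - \frac{110}{39} = \frac{K}{16} - \frac{110}{39} = - \frac{110}{39} + \frac{K}{16}$)
$j = - \frac{30292709}{624}$ ($j = -48547 + \left(- \frac{110}{39} + \frac{1}{16} \cdot 61\right) = -48547 + \left(- \frac{110}{39} + \frac{61}{16}\right) = -48547 + \frac{619}{624} = - \frac{30292709}{624} \approx -48546.0$)
$\frac{1}{j + B} = \frac{1}{- \frac{30292709}{624} - \frac{1}{10102}} = \frac{1}{- \frac{153008473471}{3151824}} = - \frac{3151824}{153008473471}$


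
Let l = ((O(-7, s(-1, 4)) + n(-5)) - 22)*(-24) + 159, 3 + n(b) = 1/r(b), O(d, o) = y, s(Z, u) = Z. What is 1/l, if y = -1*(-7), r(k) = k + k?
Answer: 5/2967 ≈ 0.0016852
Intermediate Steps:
r(k) = 2*k
y = 7
O(d, o) = 7
n(b) = -3 + 1/(2*b)
l = 2967/5 (l = ((7 + (-3 + (1/2)/(-5))) - 22)*(-24) + 159 = ((7 + (-3 + (1/2)*(-1/5))) - 22)*(-24) + 159 = ((7 + (-3 - 1/10)) - 22)*(-24) + 159 = ((7 - 31/10) - 22)*(-24) + 159 = (39/10 - 22)*(-24) + 159 = -181/10*(-24) + 159 = 2172/5 + 159 = 2967/5 ≈ 593.40)
1/l = 1/(2967/5) = 5/2967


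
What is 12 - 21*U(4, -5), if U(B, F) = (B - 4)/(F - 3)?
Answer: 12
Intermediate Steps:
U(B, F) = (-4 + B)/(-3 + F)
12 - 21*U(4, -5) = 12 - 21*(-4 + 4)/(-3 - 5) = 12 - 21*0/(-8) = 12 - (-21)*0/8 = 12 - 21*0 = 12 + 0 = 12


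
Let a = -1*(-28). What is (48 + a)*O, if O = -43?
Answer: -3268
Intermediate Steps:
a = 28
(48 + a)*O = (48 + 28)*(-43) = 76*(-43) = -3268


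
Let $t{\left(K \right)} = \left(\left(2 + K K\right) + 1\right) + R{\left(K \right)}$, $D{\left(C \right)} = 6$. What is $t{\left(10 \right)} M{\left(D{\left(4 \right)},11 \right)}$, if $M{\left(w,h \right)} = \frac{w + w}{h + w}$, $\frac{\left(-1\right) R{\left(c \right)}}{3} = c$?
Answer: $\frac{876}{17} \approx 51.529$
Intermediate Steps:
$R{\left(c \right)} = - 3 c$
$M{\left(w,h \right)} = \frac{2 w}{h + w}$
$t{\left(K \right)} = 3 + K^{2} - 3 K$ ($t{\left(K \right)} = \left(\left(2 + K K\right) + 1\right) - 3 K = \left(\left(2 + K^{2}\right) + 1\right) - 3 K = \left(3 + K^{2}\right) - 3 K = 3 + K^{2} - 3 K$)
$t{\left(10 \right)} M{\left(D{\left(4 \right)},11 \right)} = \left(3 + 10^{2} - 30\right) 2 \cdot 6 \frac{1}{11 + 6} = \left(3 + 100 - 30\right) 2 \cdot 6 \cdot \frac{1}{17} = 73 \cdot 2 \cdot 6 \cdot \frac{1}{17} = 73 \cdot \frac{12}{17} = \frac{876}{17}$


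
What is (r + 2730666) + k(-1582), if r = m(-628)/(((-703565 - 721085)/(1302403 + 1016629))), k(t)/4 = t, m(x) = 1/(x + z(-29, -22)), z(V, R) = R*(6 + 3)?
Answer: 801473609775808/294190225 ≈ 2.7243e+6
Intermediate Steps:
z(V, R) = 9*R (z(V, R) = R*9 = 9*R)
m(x) = 1/(-198 + x) (m(x) = 1/(x + 9*(-22)) = 1/(x - 198) = 1/(-198 + x))
k(t) = 4*t
r = 579758/294190225 (r = 1/((-198 - 628)*(((-703565 - 721085)/(1302403 + 1016629)))) = 1/((-826)*((-1424650/2319032))) = -1/(826*((-1424650*1/2319032))) = -1/(826*(-712325/1159516)) = -1/826*(-1159516/712325) = 579758/294190225 ≈ 0.0019707)
(r + 2730666) + k(-1582) = (579758/294190225 + 2730666) + 4*(-1582) = 803335245519608/294190225 - 6328 = 801473609775808/294190225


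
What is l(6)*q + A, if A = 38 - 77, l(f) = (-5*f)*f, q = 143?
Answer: -25779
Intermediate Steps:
l(f) = -5*f**2
A = -39
l(6)*q + A = -5*6**2*143 - 39 = -5*36*143 - 39 = -180*143 - 39 = -25740 - 39 = -25779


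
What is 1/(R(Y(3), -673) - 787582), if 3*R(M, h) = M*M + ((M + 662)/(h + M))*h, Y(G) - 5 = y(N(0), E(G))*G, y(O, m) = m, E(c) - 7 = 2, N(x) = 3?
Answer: -641/504465580 ≈ -1.2707e-6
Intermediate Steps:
E(c) = 9 (E(c) = 7 + 2 = 9)
Y(G) = 5 + 9*G
R(M, h) = M²/3 + h*(662 + M)/(3*(M + h)) (R(M, h) = (M*M + ((M + 662)/(h + M))*h)/3 = (M² + ((662 + M)/(M + h))*h)/3 = (M² + h*(662 + M)/(M + h))/3 = M²/3 + h*(662 + M)/(3*(M + h)))
1/(R(Y(3), -673) - 787582) = 1/(((5 + 9*3)³ + 662*(-673) + (5 + 9*3)*(-673) - 673*(5 + 9*3)²)/(3*((5 + 9*3) - 673)) - 787582) = 1/(((5 + 27)³ - 445526 + (5 + 27)*(-673) - 673*(5 + 27)²)/(3*((5 + 27) - 673)) - 787582) = 1/((32³ - 445526 + 32*(-673) - 673*32²)/(3*(32 - 673)) - 787582) = 1/((⅓)*(32768 - 445526 - 21536 - 673*1024)/(-641) - 787582) = 1/((⅓)*(-1/641)*(32768 - 445526 - 21536 - 689152) - 787582) = 1/((⅓)*(-1/641)*(-1123446) - 787582) = 1/(374482/641 - 787582) = 1/(-504465580/641) = -641/504465580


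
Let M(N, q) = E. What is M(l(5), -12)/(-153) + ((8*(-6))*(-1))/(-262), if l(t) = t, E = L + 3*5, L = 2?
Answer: -347/1179 ≈ -0.29432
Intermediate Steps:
E = 17 (E = 2 + 3*5 = 2 + 15 = 17)
M(N, q) = 17
M(l(5), -12)/(-153) + ((8*(-6))*(-1))/(-262) = 17/(-153) + ((8*(-6))*(-1))/(-262) = 17*(-1/153) - 48*(-1)*(-1/262) = -⅑ + 48*(-1/262) = -⅑ - 24/131 = -347/1179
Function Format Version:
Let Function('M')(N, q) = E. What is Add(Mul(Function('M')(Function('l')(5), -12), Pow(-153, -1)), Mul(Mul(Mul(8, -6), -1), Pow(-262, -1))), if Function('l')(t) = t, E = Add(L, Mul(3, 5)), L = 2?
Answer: Rational(-347, 1179) ≈ -0.29432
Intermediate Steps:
E = 17 (E = Add(2, Mul(3, 5)) = Add(2, 15) = 17)
Function('M')(N, q) = 17
Add(Mul(Function('M')(Function('l')(5), -12), Pow(-153, -1)), Mul(Mul(Mul(8, -6), -1), Pow(-262, -1))) = Add(Mul(17, Pow(-153, -1)), Mul(Mul(Mul(8, -6), -1), Pow(-262, -1))) = Add(Mul(17, Rational(-1, 153)), Mul(Mul(-48, -1), Rational(-1, 262))) = Add(Rational(-1, 9), Mul(48, Rational(-1, 262))) = Add(Rational(-1, 9), Rational(-24, 131)) = Rational(-347, 1179)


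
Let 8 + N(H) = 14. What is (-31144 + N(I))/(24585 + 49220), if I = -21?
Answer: -31138/73805 ≈ -0.42190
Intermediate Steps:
N(H) = 6 (N(H) = -8 + 14 = 6)
(-31144 + N(I))/(24585 + 49220) = (-31144 + 6)/(24585 + 49220) = -31138/73805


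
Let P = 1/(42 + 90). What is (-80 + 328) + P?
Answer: 32737/132 ≈ 248.01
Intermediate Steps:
P = 1/132 ≈ 0.0075758
(-80 + 328) + P = (-80 + 328) + 1/132 = 248 + 1/132 = 32737/132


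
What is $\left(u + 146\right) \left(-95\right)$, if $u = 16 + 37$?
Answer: $-18905$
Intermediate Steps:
$u = 53$
$\left(u + 146\right) \left(-95\right) = \left(53 + 146\right) \left(-95\right) = 199 \left(-95\right) = -18905$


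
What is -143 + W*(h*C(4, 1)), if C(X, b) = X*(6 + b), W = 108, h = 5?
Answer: 14977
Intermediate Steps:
-143 + W*(h*C(4, 1)) = -143 + 108*(5*(4*(6 + 1))) = -143 + 108*(5*(4*7)) = -143 + 108*(5*28) = -143 + 108*140 = -143 + 15120 = 14977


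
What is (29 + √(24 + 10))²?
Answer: (29 + √34)² ≈ 1213.2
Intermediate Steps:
(29 + √(24 + 10))² = (29 + √34)²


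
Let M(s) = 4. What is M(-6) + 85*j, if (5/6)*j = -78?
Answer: -7952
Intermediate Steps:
j = -468/5 (j = (6/5)*(-78) = -468/5 ≈ -93.600)
M(-6) + 85*j = 4 + 85*(-468/5) = 4 - 7956 = -7952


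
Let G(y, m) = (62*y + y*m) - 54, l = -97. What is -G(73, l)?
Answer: 2609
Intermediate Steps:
G(y, m) = -54 + 62*y + m*y (G(y, m) = (62*y + m*y) - 54 = -54 + 62*y + m*y)
-G(73, l) = -(-54 + 62*73 - 97*73) = -(-54 + 4526 - 7081) = -1*(-2609) = 2609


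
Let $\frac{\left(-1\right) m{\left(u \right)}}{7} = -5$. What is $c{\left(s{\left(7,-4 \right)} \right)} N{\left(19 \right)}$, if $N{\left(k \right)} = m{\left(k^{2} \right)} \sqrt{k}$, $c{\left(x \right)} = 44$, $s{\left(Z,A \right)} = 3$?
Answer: $1540 \sqrt{19} \approx 6712.7$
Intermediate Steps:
$m{\left(u \right)} = 35$ ($m{\left(u \right)} = \left(-7\right) \left(-5\right) = 35$)
$N{\left(k \right)} = 35 \sqrt{k}$
$c{\left(s{\left(7,-4 \right)} \right)} N{\left(19 \right)} = 44 \cdot 35 \sqrt{19} = 1540 \sqrt{19}$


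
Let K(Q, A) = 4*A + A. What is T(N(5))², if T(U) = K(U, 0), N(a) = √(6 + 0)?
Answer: 0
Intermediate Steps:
N(a) = √6
K(Q, A) = 5*A
T(U) = 0 (T(U) = 5*0 = 0)
T(N(5))² = 0² = 0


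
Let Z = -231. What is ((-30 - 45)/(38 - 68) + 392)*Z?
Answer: -182259/2 ≈ -91130.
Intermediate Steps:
((-30 - 45)/(38 - 68) + 392)*Z = ((-30 - 45)/(38 - 68) + 392)*(-231) = (-75/(-30) + 392)*(-231) = (-75*(-1/30) + 392)*(-231) = (5/2 + 392)*(-231) = (789/2)*(-231) = -182259/2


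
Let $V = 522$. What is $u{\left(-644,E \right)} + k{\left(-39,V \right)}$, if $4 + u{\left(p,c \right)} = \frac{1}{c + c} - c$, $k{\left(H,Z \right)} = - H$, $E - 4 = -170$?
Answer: $\frac{66731}{332} \approx 201.0$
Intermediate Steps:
$E = -166$ ($E = 4 - 170 = -166$)
$u{\left(p,c \right)} = -4 + \frac{1}{2 c} - c$ ($u{\left(p,c \right)} = -4 - \left(c - \frac{1}{c + c}\right) = -4 - \left(c - \frac{1}{2 c}\right) = -4 + \frac{1}{2 c} - c$)
$u{\left(-644,E \right)} + k{\left(-39,V \right)} = \left(-4 + \frac{1}{2 \left(-166\right)} - -166\right) - -39 = \left(-4 + \frac{1}{2} \left(- \frac{1}{166}\right) + 166\right) + 39 = \left(-4 - \frac{1}{332} + 166\right) + 39 = \frac{53783}{332} + 39 = \frac{66731}{332}$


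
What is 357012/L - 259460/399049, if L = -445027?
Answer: -257931987008/177587579323 ≈ -1.4524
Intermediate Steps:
357012/L - 259460/399049 = 357012/(-445027) - 259460/399049 = 357012*(-1/445027) - 259460*1/399049 = -357012/445027 - 259460/399049 = -257931987008/177587579323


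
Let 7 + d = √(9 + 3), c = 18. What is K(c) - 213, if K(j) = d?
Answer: -220 + 2*√3 ≈ -216.54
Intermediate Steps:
d = -7 + 2*√3 (d = -7 + √(9 + 3) = -7 + √12 = -7 + 2*√3 ≈ -3.5359)
K(j) = -7 + 2*√3
K(c) - 213 = (-7 + 2*√3) - 213 = -220 + 2*√3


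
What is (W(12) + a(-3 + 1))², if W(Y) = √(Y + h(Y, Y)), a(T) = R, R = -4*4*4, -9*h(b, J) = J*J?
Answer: 4092 - 256*I ≈ 4092.0 - 256.0*I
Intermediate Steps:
h(b, J) = -J²/9 (h(b, J) = -J*J/9 = -J²/9)
R = -64 (R = -16*4 = -64)
a(T) = -64
W(Y) = √(Y - Y²/9)
(W(12) + a(-3 + 1))² = (√(12*(9 - 1*12))/3 - 64)² = (√(12*(9 - 12))/3 - 64)² = (√(12*(-3))/3 - 64)² = (√(-36)/3 - 64)² = ((6*I)/3 - 64)² = (2*I - 64)² = (-64 + 2*I)²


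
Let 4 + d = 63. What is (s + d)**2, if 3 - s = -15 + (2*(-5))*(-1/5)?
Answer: 5625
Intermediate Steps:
d = 59 (d = -4 + 63 = 59)
s = 16 (s = 3 - (-15 + (2*(-5))*(-1/5)) = 3 - (-15 - (-10)/5) = 3 - (-15 - 10*(-1/5)) = 3 - (-15 + 2) = 3 - 1*(-13) = 3 + 13 = 16)
(s + d)**2 = (16 + 59)**2 = 75**2 = 5625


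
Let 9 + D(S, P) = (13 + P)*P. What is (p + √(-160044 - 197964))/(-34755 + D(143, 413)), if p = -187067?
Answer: -187067/141174 + I*√89502/70587 ≈ -1.3251 + 0.0042383*I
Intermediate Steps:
D(S, P) = -9 + P*(13 + P) (D(S, P) = -9 + (13 + P)*P = -9 + P*(13 + P))
(p + √(-160044 - 197964))/(-34755 + D(143, 413)) = (-187067 + √(-160044 - 197964))/(-34755 + (-9 + 413² + 13*413)) = (-187067 + √(-358008))/(-34755 + (-9 + 170569 + 5369)) = (-187067 + 2*I*√89502)/(-34755 + 175929) = (-187067 + 2*I*√89502)/141174 = (-187067 + 2*I*√89502)*(1/141174) = -187067/141174 + I*√89502/70587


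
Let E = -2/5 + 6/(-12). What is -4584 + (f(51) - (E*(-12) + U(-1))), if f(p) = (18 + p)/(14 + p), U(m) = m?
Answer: -298528/65 ≈ -4592.7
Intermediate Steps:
f(p) = (18 + p)/(14 + p)
E = -9/10 (E = -2*1/5 + 6*(-1/12) = -2/5 - 1/2 = -9/10 ≈ -0.90000)
-4584 + (f(51) - (E*(-12) + U(-1))) = -4584 + ((18 + 51)/(14 + 51) - (-9/10*(-12) - 1)) = -4584 + (69/65 - (54/5 - 1)) = -4584 + ((1/65)*69 - 1*49/5) = -4584 + (69/65 - 49/5) = -4584 - 568/65 = -298528/65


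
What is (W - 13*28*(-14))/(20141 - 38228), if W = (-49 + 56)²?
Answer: -1715/6029 ≈ -0.28446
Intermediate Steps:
W = 49 (W = 7² = 49)
(W - 13*28*(-14))/(20141 - 38228) = (49 - 13*28*(-14))/(20141 - 38228) = (49 - 364*(-14))/(-18087) = (49 + 5096)*(-1/18087) = 5145*(-1/18087) = -1715/6029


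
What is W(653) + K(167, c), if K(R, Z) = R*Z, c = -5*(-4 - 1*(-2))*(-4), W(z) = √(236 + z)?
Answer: -6680 + √889 ≈ -6650.2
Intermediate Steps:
c = -40 (c = -5*(-4 + 2)*(-4) = -5*(-2)*(-4) = 10*(-4) = -40)
W(653) + K(167, c) = √(236 + 653) + 167*(-40) = √889 - 6680 = -6680 + √889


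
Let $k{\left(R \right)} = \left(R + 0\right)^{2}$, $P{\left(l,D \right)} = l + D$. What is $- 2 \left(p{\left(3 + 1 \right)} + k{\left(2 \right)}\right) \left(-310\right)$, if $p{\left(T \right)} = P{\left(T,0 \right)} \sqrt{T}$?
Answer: $7440$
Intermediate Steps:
$P{\left(l,D \right)} = D + l$
$p{\left(T \right)} = T^{\frac{3}{2}}$ ($p{\left(T \right)} = \left(0 + T\right) \sqrt{T} = T \sqrt{T} = T^{\frac{3}{2}}$)
$k{\left(R \right)} = R^{2}$
$- 2 \left(p{\left(3 + 1 \right)} + k{\left(2 \right)}\right) \left(-310\right) = - 2 \left(\left(3 + 1\right)^{\frac{3}{2}} + 2^{2}\right) \left(-310\right) = - 2 \left(4^{\frac{3}{2}} + 4\right) \left(-310\right) = - 2 \left(8 + 4\right) \left(-310\right) = \left(-2\right) 12 \left(-310\right) = \left(-24\right) \left(-310\right) = 7440$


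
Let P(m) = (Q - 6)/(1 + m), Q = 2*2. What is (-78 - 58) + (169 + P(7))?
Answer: 131/4 ≈ 32.750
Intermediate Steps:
Q = 4
P(m) = -2/(1 + m) (P(m) = (4 - 6)/(1 + m) = -2/(1 + m))
(-78 - 58) + (169 + P(7)) = (-78 - 58) + (169 - 2/(1 + 7)) = -136 + (169 - 2/8) = -136 + (169 - 2*⅛) = -136 + (169 - ¼) = -136 + 675/4 = 131/4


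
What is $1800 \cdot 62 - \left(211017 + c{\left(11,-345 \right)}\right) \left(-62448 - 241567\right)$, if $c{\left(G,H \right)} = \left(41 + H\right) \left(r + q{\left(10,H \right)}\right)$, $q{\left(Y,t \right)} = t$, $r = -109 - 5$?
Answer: $106573481895$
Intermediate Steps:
$r = -114$ ($r = -109 - 5 = -114$)
$c{\left(G,H \right)} = \left(-114 + H\right) \left(41 + H\right)$ ($c{\left(G,H \right)} = \left(41 + H\right) \left(-114 + H\right) = \left(-114 + H\right) \left(41 + H\right)$)
$1800 \cdot 62 - \left(211017 + c{\left(11,-345 \right)}\right) \left(-62448 - 241567\right) = 1800 \cdot 62 - \left(211017 - \left(-20511 - 119025\right)\right) \left(-62448 - 241567\right) = 111600 - \left(211017 + \left(-4674 + 119025 + 25185\right)\right) \left(-304015\right) = 111600 - \left(211017 + 139536\right) \left(-304015\right) = 111600 - 350553 \left(-304015\right) = 111600 - -106573370295 = 111600 + 106573370295 = 106573481895$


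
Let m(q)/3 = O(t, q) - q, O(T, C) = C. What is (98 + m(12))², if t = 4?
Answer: 9604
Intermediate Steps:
m(q) = 0 (m(q) = 3*(q - q) = 3*0 = 0)
(98 + m(12))² = (98 + 0)² = 98² = 9604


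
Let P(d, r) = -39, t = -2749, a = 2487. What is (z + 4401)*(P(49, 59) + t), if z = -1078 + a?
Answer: -16198280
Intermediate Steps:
z = 1409 (z = -1078 + 2487 = 1409)
(z + 4401)*(P(49, 59) + t) = (1409 + 4401)*(-39 - 2749) = 5810*(-2788) = -16198280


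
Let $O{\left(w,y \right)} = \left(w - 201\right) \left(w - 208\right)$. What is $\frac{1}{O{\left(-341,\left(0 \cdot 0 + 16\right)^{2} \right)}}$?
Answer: $\frac{1}{297558} \approx 3.3607 \cdot 10^{-6}$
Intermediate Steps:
$O{\left(w,y \right)} = \left(-208 + w\right) \left(-201 + w\right)$ ($O{\left(w,y \right)} = \left(-201 + w\right) \left(-208 + w\right) = \left(-208 + w\right) \left(-201 + w\right)$)
$\frac{1}{O{\left(-341,\left(0 \cdot 0 + 16\right)^{2} \right)}} = \frac{1}{41808 + \left(-341\right)^{2} - -139469} = \frac{1}{41808 + 116281 + 139469} = \frac{1}{297558}$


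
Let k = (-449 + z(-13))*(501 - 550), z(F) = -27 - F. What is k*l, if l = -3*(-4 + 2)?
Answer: 136122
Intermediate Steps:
l = 6 (l = -3*(-2) = 6)
k = 22687 (k = (-449 + (-27 - 1*(-13)))*(501 - 550) = (-449 + (-27 + 13))*(-49) = (-449 - 14)*(-49) = -463*(-49) = 22687)
k*l = 22687*6 = 136122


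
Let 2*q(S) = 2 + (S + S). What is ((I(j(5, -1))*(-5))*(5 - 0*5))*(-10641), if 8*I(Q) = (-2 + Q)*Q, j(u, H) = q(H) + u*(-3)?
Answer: 67836375/8 ≈ 8.4796e+6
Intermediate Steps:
q(S) = 1 + S (q(S) = (2 + (S + S))/2 = (2 + 2*S)/2 = 1 + S)
j(u, H) = 1 + H - 3*u (j(u, H) = (1 + H) + u*(-3) = (1 + H) - 3*u = 1 + H - 3*u)
I(Q) = Q*(-2 + Q)/8 (I(Q) = ((-2 + Q)*Q)/8 = (Q*(-2 + Q))/8 = Q*(-2 + Q)/8)
((I(j(5, -1))*(-5))*(5 - 0*5))*(-10641) = ((((1 - 1 - 3*5)*(-2 + (1 - 1 - 3*5))/8)*(-5))*(5 - 0*5))*(-10641) = ((((1 - 1 - 15)*(-2 + (1 - 1 - 15))/8)*(-5))*(5 - 1*0))*(-10641) = ((((⅛)*(-15)*(-2 - 15))*(-5))*(5 + 0))*(-10641) = ((((⅛)*(-15)*(-17))*(-5))*5)*(-10641) = (((255/8)*(-5))*5)*(-10641) = -1275/8*5*(-10641) = -6375/8*(-10641) = 67836375/8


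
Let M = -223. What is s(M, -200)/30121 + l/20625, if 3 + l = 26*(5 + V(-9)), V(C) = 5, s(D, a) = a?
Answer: 3616097/621245625 ≈ 0.0058207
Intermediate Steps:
l = 257 (l = -3 + 26*(5 + 5) = -3 + 26*10 = -3 + 260 = 257)
s(M, -200)/30121 + l/20625 = -200/30121 + 257/20625 = 3616097/621245625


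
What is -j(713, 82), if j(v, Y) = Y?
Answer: -82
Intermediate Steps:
-j(713, 82) = -1*82 = -82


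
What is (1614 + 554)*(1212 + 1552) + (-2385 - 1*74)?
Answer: 5989893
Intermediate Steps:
(1614 + 554)*(1212 + 1552) + (-2385 - 1*74) = 2168*2764 + (-2385 - 74) = 5992352 - 2459 = 5989893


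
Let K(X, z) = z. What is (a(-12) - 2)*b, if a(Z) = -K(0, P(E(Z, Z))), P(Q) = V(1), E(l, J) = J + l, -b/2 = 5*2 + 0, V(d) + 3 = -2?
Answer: -60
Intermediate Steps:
V(d) = -5 (V(d) = -3 - 2 = -5)
b = -20 (b = -2*(5*2 + 0) = -2*(10 + 0) = -2*10 = -20)
P(Q) = -5
a(Z) = 5 (a(Z) = -1*(-5) = 5)
(a(-12) - 2)*b = (5 - 2)*(-20) = 3*(-20) = -60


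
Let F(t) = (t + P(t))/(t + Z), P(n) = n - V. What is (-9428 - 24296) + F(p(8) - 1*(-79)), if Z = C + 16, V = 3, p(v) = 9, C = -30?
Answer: -2495403/74 ≈ -33722.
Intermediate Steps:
P(n) = -3 + n (P(n) = n - 1*3 = n - 3 = -3 + n)
Z = -14 (Z = -30 + 16 = -14)
F(t) = (-3 + 2*t)/(-14 + t) (F(t) = (t + (-3 + t))/(t - 14) = (-3 + 2*t)/(-14 + t))
(-9428 - 24296) + F(p(8) - 1*(-79)) = (-9428 - 24296) + (-3 + 2*(9 - 1*(-79)))/(-14 + (9 - 1*(-79))) = -33724 + (-3 + 2*(9 + 79))/(-14 + (9 + 79)) = -33724 + (-3 + 2*88)/(-14 + 88) = -33724 + (-3 + 176)/74 = -33724 + (1/74)*173 = -33724 + 173/74 = -2495403/74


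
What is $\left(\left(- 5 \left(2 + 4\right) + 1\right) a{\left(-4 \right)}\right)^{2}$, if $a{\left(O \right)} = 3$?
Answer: $7569$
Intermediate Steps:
$\left(\left(- 5 \left(2 + 4\right) + 1\right) a{\left(-4 \right)}\right)^{2} = \left(\left(- 5 \left(2 + 4\right) + 1\right) 3\right)^{2} = \left(\left(\left(-5\right) 6 + 1\right) 3\right)^{2} = \left(\left(-30 + 1\right) 3\right)^{2} = \left(\left(-29\right) 3\right)^{2} = \left(-87\right)^{2} = 7569$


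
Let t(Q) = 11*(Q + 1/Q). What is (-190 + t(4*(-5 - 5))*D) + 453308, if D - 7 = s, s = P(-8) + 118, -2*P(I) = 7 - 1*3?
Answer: 15958567/40 ≈ 3.9896e+5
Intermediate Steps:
P(I) = -2 (P(I) = -(7 - 1*3)/2 = -(7 - 3)/2 = -½*4 = -2)
s = 116 (s = -2 + 118 = 116)
D = 123 (D = 7 + 116 = 123)
t(Q) = 11*Q + 11/Q
(-190 + t(4*(-5 - 5))*D) + 453308 = (-190 + (11*(4*(-5 - 5)) + 11/((4*(-5 - 5))))*123) + 453308 = (-190 + (11*(4*(-10)) + 11/((4*(-10))))*123) + 453308 = (-190 + (11*(-40) + 11/(-40))*123) + 453308 = (-190 + (-440 + 11*(-1/40))*123) + 453308 = (-190 + (-440 - 11/40)*123) + 453308 = (-190 - 17611/40*123) + 453308 = (-190 - 2166153/40) + 453308 = -2173753/40 + 453308 = 15958567/40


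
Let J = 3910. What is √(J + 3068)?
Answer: √6978 ≈ 83.534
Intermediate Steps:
√(J + 3068) = √(3910 + 3068) = √6978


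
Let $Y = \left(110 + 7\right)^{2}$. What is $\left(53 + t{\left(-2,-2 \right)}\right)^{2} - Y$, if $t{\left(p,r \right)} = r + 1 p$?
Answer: $-11288$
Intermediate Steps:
$t{\left(p,r \right)} = p + r$ ($t{\left(p,r \right)} = r + p = p + r$)
$Y = 13689$ ($Y = 117^{2} = 13689$)
$\left(53 + t{\left(-2,-2 \right)}\right)^{2} - Y = \left(53 - 4\right)^{2} - 13689 = 49^{2} - 13689 = 2401 - 13689 = -11288$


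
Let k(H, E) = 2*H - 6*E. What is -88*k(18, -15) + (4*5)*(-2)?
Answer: -11128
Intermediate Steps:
k(H, E) = -6*E + 2*H
-88*k(18, -15) + (4*5)*(-2) = -88*(-6*(-15) + 2*18) + (4*5)*(-2) = -88*(90 + 36) + 20*(-2) = -88*126 - 40 = -11088 - 40 = -11128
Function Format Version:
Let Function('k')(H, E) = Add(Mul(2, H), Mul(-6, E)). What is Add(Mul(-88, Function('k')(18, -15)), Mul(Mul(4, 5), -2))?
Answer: -11128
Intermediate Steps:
Function('k')(H, E) = Add(Mul(-6, E), Mul(2, H))
Add(Mul(-88, Function('k')(18, -15)), Mul(Mul(4, 5), -2)) = Add(Mul(-88, Add(Mul(-6, -15), Mul(2, 18))), Mul(Mul(4, 5), -2)) = Add(Mul(-88, Add(90, 36)), Mul(20, -2)) = Add(Mul(-88, 126), -40) = Add(-11088, -40) = -11128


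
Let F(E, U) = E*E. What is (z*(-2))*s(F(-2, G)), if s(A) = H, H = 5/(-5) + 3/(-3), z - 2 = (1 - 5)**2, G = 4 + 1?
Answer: 72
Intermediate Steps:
G = 5
z = 18 (z = 2 + (1 - 5)**2 = 2 + (-4)**2 = 2 + 16 = 18)
F(E, U) = E**2
H = -2 (H = 5*(-1/5) + 3*(-1/3) = -1 - 1 = -2)
s(A) = -2
(z*(-2))*s(F(-2, G)) = (18*(-2))*(-2) = -36*(-2) = 72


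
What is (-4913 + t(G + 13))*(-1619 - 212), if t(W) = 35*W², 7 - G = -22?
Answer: -104050237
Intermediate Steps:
G = 29 (G = 7 - 1*(-22) = 7 + 22 = 29)
(-4913 + t(G + 13))*(-1619 - 212) = (-4913 + 35*(29 + 13)²)*(-1619 - 212) = (-4913 + 35*42²)*(-1831) = (-4913 + 35*1764)*(-1831) = (-4913 + 61740)*(-1831) = 56827*(-1831) = -104050237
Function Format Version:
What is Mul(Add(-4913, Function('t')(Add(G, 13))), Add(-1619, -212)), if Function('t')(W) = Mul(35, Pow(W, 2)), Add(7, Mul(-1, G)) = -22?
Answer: -104050237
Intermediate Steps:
G = 29 (G = Add(7, Mul(-1, -22)) = Add(7, 22) = 29)
Mul(Add(-4913, Function('t')(Add(G, 13))), Add(-1619, -212)) = Mul(Add(-4913, Mul(35, Pow(Add(29, 13), 2))), Add(-1619, -212)) = Mul(Add(-4913, Mul(35, Pow(42, 2))), -1831) = Mul(Add(-4913, Mul(35, 1764)), -1831) = Mul(Add(-4913, 61740), -1831) = Mul(56827, -1831) = -104050237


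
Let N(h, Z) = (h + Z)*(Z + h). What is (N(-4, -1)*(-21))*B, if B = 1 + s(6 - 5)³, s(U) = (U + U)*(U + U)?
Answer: -34125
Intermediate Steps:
s(U) = 4*U² (s(U) = (2*U)*(2*U) = 4*U²)
N(h, Z) = (Z + h)² (N(h, Z) = (Z + h)*(Z + h) = (Z + h)²)
B = 65 (B = 1 + (4*(6 - 5)²)³ = 1 + (4*1²)³ = 1 + (4*1)³ = 1 + 4³ = 1 + 64 = 65)
(N(-4, -1)*(-21))*B = ((-1 - 4)²*(-21))*65 = ((-5)²*(-21))*65 = (25*(-21))*65 = -525*65 = -34125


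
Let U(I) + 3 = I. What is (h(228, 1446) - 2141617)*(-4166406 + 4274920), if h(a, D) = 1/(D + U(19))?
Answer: -169881057183621/731 ≈ -2.3240e+11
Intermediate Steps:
U(I) = -3 + I
h(a, D) = 1/(16 + D) (h(a, D) = 1/(D + (-3 + 19)) = 1/(D + 16) = 1/(16 + D))
(h(228, 1446) - 2141617)*(-4166406 + 4274920) = (1/(16 + 1446) - 2141617)*(-4166406 + 4274920) = (1/1462 - 2141617)*108514 = -3131044053/1462*108514 = -169881057183621/731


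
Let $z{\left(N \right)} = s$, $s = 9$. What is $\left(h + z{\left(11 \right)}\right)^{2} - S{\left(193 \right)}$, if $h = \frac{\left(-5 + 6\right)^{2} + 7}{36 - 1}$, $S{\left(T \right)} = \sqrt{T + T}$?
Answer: $\frac{104329}{1225} - \sqrt{386} \approx 65.52$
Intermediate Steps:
$S{\left(T \right)} = \sqrt{2} \sqrt{T}$ ($S{\left(T \right)} = \sqrt{2 T} = \sqrt{2} \sqrt{T}$)
$h = \frac{8}{35}$ ($h = \frac{1^{2} + 7}{35} = \left(1 + 7\right) \frac{1}{35} = 8 \cdot \frac{1}{35} = \frac{8}{35} \approx 0.22857$)
$z{\left(N \right)} = 9$
$\left(h + z{\left(11 \right)}\right)^{2} - S{\left(193 \right)} = \left(\frac{8}{35} + 9\right)^{2} - \sqrt{2} \sqrt{193} = \left(\frac{323}{35}\right)^{2} - \sqrt{386} = \frac{104329}{1225} - \sqrt{386}$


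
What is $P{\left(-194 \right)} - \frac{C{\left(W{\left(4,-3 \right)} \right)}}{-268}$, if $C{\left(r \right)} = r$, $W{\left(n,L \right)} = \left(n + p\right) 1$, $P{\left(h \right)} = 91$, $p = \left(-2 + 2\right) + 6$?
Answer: $\frac{12199}{134} \approx 91.037$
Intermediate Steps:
$p = 6$ ($p = 0 + 6 = 6$)
$W{\left(n,L \right)} = 6 + n$ ($W{\left(n,L \right)} = \left(n + 6\right) 1 = \left(6 + n\right) 1 = 6 + n$)
$P{\left(-194 \right)} - \frac{C{\left(W{\left(4,-3 \right)} \right)}}{-268} = 91 - \frac{6 + 4}{-268} = 91 - 10 \left(- \frac{1}{268}\right) = 91 - - \frac{5}{134} = 91 + \frac{5}{134} = \frac{12199}{134}$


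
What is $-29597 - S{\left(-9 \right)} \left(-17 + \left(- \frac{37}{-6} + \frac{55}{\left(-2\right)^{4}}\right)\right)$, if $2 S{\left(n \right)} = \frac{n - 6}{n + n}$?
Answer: $- \frac{17046097}{576} \approx -29594.0$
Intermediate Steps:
$S{\left(n \right)} = \frac{-6 + n}{4 n}$ ($S{\left(n \right)} = \frac{\left(n - 6\right) \frac{1}{n + n}}{2} = \frac{\left(-6 + n\right) \frac{1}{2 n}}{2} = \frac{\frac{1}{2} \frac{1}{n} \left(-6 + n\right)}{2} = \frac{-6 + n}{4 n}$)
$-29597 - S{\left(-9 \right)} \left(-17 + \left(- \frac{37}{-6} + \frac{55}{\left(-2\right)^{4}}\right)\right) = -29597 - \frac{-6 - 9}{4 \left(-9\right)} \left(-17 + \left(- \frac{37}{-6} + \frac{55}{\left(-2\right)^{4}}\right)\right) = -29597 - \frac{1}{4} \left(- \frac{1}{9}\right) \left(-15\right) \left(-17 + \left(\left(-37\right) \left(- \frac{1}{6}\right) + \frac{55}{16}\right)\right) = -29597 - \frac{5 \left(-17 + \left(\frac{37}{6} + 55 \cdot \frac{1}{16}\right)\right)}{12} = -29597 - \frac{5 \left(-17 + \left(\frac{37}{6} + \frac{55}{16}\right)\right)}{12} = -29597 - \frac{5 \left(-17 + \frac{461}{48}\right)}{12} = -29597 - \frac{5}{12} \left(- \frac{355}{48}\right) = -29597 - - \frac{1775}{576} = -29597 + \frac{1775}{576} = - \frac{17046097}{576}$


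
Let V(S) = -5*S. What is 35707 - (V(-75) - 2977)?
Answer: 38309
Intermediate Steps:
35707 - (V(-75) - 2977) = 35707 - (-5*(-75) - 2977) = 35707 - (375 - 2977) = 35707 - 1*(-2602) = 35707 + 2602 = 38309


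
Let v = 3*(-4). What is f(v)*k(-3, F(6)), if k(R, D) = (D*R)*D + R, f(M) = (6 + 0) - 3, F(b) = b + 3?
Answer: -738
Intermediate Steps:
F(b) = 3 + b
v = -12
f(M) = 3 (f(M) = 6 - 3 = 3)
k(R, D) = R + R*D² (k(R, D) = R*D² + R = R + R*D²)
f(v)*k(-3, F(6)) = 3*(-3*(1 + (3 + 6)²)) = 3*(-3*(1 + 9²)) = 3*(-3*(1 + 81)) = 3*(-3*82) = 3*(-246) = -738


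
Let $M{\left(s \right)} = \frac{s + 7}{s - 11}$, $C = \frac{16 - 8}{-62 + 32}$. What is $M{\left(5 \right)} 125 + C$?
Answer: $- \frac{3754}{15} \approx -250.27$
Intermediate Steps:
$C = - \frac{4}{15}$ ($C = \frac{8}{-30} = 8 \left(- \frac{1}{30}\right) = - \frac{4}{15} \approx -0.26667$)
$M{\left(s \right)} = \frac{7 + s}{-11 + s}$
$M{\left(5 \right)} 125 + C = \frac{7 + 5}{-11 + 5} \cdot 125 - \frac{4}{15} = \frac{1}{-6} \cdot 12 \cdot 125 - \frac{4}{15} = \left(- \frac{1}{6}\right) 12 \cdot 125 - \frac{4}{15} = \left(-2\right) 125 - \frac{4}{15} = -250 - \frac{4}{15} = - \frac{3754}{15}$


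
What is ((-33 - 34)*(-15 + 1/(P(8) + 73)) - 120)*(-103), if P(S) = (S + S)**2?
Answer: -29983094/329 ≈ -91134.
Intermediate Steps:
P(S) = 4*S**2 (P(S) = (2*S)**2 = 4*S**2)
((-33 - 34)*(-15 + 1/(P(8) + 73)) - 120)*(-103) = ((-33 - 34)*(-15 + 1/(4*8**2 + 73)) - 120)*(-103) = (-67*(-15 + 1/(4*64 + 73)) - 120)*(-103) = (-67*(-15 + 1/(256 + 73)) - 120)*(-103) = (-67*(-15 + 1/329) - 120)*(-103) = (-67*(-4934/329) - 120)*(-103) = (330578/329 - 120)*(-103) = (291098/329)*(-103) = -29983094/329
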